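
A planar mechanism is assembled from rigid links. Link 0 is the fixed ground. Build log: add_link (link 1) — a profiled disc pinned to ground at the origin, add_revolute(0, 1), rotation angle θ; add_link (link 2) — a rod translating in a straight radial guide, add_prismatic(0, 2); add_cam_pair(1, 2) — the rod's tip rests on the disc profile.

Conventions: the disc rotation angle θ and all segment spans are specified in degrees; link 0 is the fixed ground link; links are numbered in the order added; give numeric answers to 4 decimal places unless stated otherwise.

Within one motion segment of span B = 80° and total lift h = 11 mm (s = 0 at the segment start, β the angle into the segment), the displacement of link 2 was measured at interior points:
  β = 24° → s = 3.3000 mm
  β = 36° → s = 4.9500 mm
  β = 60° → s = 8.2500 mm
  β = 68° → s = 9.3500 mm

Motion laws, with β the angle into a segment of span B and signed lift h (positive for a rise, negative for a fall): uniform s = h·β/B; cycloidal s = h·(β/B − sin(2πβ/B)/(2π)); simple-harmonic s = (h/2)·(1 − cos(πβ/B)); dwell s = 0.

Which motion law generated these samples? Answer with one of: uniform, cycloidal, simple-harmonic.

candidates at β/B = r: uniform s = h·r (linear in β); cycloidal s = h·(r − sin(2πr)/(2π)); simple-harmonic s = (h/2)(1 − cos(πr))
β=24°: printed 3.3000 | uniform 3.3000, cycloidal 1.6350, simple-harmonic 2.2672
β=36°: printed 4.9500 | uniform 4.9500, cycloidal 4.4090, simple-harmonic 4.6396
β=60°: printed 8.2500 | uniform 8.2500, cycloidal 10.0007, simple-harmonic 9.3891
β=68°: printed 9.3500 | uniform 9.3500, cycloidal 10.7663, simple-harmonic 10.4005
only one law matches every sample → uniform

uniform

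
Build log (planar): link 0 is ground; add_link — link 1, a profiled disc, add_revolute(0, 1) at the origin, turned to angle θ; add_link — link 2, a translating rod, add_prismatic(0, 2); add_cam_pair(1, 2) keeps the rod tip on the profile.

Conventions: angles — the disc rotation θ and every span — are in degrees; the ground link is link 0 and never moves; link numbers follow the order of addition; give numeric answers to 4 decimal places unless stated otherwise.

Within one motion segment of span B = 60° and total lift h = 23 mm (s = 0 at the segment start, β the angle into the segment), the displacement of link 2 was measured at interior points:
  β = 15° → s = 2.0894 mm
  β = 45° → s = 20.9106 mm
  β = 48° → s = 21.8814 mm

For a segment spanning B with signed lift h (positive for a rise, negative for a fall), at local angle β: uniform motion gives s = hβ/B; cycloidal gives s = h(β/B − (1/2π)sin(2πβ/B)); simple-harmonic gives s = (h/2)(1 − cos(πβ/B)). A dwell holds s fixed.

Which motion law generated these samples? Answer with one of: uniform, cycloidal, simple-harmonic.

candidates at β/B = r: uniform s = h·r (linear in β); cycloidal s = h·(r − sin(2πr)/(2π)); simple-harmonic s = (h/2)(1 − cos(πr))
β=15°: printed 2.0894 | uniform 5.7500, cycloidal 2.0894, simple-harmonic 3.3683
β=45°: printed 20.9106 | uniform 17.2500, cycloidal 20.9106, simple-harmonic 19.6317
β=48°: printed 21.8814 | uniform 18.4000, cycloidal 21.8814, simple-harmonic 20.8037
only one law matches every sample → cycloidal

cycloidal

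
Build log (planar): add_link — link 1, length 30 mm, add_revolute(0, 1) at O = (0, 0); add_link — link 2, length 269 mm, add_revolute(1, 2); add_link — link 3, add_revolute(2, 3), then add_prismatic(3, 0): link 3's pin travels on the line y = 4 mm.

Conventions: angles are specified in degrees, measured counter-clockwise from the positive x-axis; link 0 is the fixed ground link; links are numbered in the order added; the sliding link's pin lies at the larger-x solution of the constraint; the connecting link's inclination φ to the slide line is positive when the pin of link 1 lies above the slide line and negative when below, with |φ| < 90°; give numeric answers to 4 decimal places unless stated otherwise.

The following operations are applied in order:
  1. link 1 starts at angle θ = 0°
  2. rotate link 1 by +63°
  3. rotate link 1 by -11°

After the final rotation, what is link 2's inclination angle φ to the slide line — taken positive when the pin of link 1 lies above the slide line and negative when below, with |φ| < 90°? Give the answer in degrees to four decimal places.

geometry: r = 30 mm, L = 269 mm, e = 4 mm; θ starts at 0°
rotate link 1 by +63°: θ ← 0° +63° = 63°
rotate link 1 by -11°: θ ← 63° -11° = 52°
h = r sin θ − e = 23.640323 − 4 = 19.640323
sin φ = h / L = 19.640323 / 269 = 0.07301235
φ = arcsin(0.07301235) = 4.187025°

4.1870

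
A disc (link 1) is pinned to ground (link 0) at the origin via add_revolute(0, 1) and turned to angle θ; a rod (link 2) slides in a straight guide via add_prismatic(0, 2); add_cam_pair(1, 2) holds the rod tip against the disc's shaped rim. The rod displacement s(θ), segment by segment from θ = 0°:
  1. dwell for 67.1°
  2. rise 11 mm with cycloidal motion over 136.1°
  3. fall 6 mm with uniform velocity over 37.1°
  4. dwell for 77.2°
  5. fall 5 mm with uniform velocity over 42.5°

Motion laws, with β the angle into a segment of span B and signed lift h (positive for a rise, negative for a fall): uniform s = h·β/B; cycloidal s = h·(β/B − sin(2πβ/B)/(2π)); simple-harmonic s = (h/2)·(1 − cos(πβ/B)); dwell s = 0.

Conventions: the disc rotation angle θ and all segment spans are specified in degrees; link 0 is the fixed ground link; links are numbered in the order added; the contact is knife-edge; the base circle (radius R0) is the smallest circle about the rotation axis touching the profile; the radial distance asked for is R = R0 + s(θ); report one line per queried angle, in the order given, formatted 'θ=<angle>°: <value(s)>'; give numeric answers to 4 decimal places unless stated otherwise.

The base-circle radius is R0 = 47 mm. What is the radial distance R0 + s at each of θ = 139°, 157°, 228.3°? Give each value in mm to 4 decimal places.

segment 1 (0° to 67.1°, dwell): s unchanged at 0.0000
θ = 139° falls in segment 2 (67.1° to 203.2°, cycloidal, h = 11): β = 139 − 67.1 = 71.9°, B = 136.1°; Δs = 11·(0.5283 − sin(2π·0.5283)/(2π)) = 6.1207; s = 0.0000 + 6.1207 = 6.1207
θ = 157° falls in segment 2 (67.1° to 203.2°, cycloidal, h = 11): β = 157 − 67.1 = 89.9°, B = 136.1°; Δs = 11·(0.6605 − sin(2π·0.6605)/(2π)) = 8.7473; s = 0.0000 + 8.7473 = 8.7473
segment 2 (67.1° to 203.2°, cycloidal, h = 11) is passed completely: s = 0.0000 + (11) = 11.0000
θ = 228.3° falls in segment 3 (203.2° to 240.3°, uniform, h = -6): β = 228.3 − 203.2 = 25.1°, B = 37.1°; Δs = -6·25.1/37.1 = -4.0593; s = 11.0000 − 4.0593 = 6.9407
θ=139°: R = R0 + s = 47 + 6.1207 = 53.1207
θ=157°: R = R0 + s = 47 + 8.7473 = 55.7473
θ=228.3°: R = R0 + s = 47 + 6.9407 = 53.9407

θ=139°: 53.1207
θ=157°: 55.7473
θ=228.3°: 53.9407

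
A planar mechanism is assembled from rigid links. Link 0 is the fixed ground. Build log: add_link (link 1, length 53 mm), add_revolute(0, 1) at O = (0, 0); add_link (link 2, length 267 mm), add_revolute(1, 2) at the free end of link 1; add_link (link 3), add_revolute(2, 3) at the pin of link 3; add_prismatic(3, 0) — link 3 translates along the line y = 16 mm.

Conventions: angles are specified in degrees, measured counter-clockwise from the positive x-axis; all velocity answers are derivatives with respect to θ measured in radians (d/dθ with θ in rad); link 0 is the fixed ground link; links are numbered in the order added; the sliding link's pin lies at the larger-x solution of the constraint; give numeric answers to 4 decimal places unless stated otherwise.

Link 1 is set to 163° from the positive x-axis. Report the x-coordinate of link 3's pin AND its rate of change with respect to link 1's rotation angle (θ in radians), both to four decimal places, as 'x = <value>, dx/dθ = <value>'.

geometry: r = 53 mm, L = 267 mm, e = 16 mm
crank pin P = (r cos θ, r sin θ) = (-50.684152, 15.495700)
h = r sin θ − e = 15.495700 − 16 = -0.504300
x = r cos θ + √(L² − h²) = -50.684152 + 266.999524 = 216.315372
dx/dθ = −r sin θ − h·r cos θ/√(L² − h²) (θ in radians; h = -0.504300) = -15.591431

x = 216.3154, dx/dθ = -15.5914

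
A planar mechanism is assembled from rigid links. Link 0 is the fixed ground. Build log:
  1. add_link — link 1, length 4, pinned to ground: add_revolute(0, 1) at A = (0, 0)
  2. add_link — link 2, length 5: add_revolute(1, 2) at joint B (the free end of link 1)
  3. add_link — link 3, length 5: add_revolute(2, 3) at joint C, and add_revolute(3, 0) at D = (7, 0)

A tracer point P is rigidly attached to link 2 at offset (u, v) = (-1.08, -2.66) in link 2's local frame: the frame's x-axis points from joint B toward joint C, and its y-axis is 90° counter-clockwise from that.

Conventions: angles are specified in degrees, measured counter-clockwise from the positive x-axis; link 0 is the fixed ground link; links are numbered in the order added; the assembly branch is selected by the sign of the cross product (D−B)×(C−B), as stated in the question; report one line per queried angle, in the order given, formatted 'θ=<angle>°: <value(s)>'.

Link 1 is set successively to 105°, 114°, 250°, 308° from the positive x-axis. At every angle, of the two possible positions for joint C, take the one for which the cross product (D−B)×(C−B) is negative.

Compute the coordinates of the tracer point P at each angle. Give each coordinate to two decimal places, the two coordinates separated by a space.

A=(0,0), D=(7.00,0)
θ=105°: B = A + 4.00·(cos105°, sin105°) = (-1.0353, 3.8637)
θ=105°: |BD| = 8.9159
θ=105°: circle(B,5.00) ∩ circle(D,5.00): a=4.4580, h=2.2642
θ=105°:   candidates: C₊=(3.9635,3.9724) cross=20.187; C₋=(2.0012,-0.1087) cross=-20.187
θ=105°:   branch - wants cross < 0 → take C=(2.0012,-0.1087) (cross=-20.187)
θ=105°: ex = (C−B)/|BC| = (0.6073,-0.7945); ey = (0.7945,0.6073)
θ=105°: P = B + -1.08·ex + -2.66·ey = (-3.8045,3.1063)
θ=114°: B = A + 4.00·(cos114°, sin114°) = (-1.6269, 3.6542)
θ=114°: |BD| = 9.3690
θ=114°: circle(B,5.00) ∩ circle(D,5.00): a=4.6845, h=1.7481
θ=114°:   candidates: C₊=(3.3683,3.4367) cross=16.377; C₋=(2.0047,0.2175) cross=-16.377
θ=114°:   branch - wants cross < 0 → take C=(2.0047,0.2175) (cross=-16.377)
θ=114°: ex = (C−B)/|BC| = (0.7263,-0.6873); ey = (0.6873,0.7263)
θ=114°: P = B + -1.08·ex + -2.66·ey = (-4.2397,2.4645)
θ=250°: B = A + 4.00·(cos250°, sin250°) = (-1.3681, -3.7588)
θ=250°: |BD| = 9.1735
θ=250°: circle(B,5.00) ∩ circle(D,5.00): a=4.5868, h=1.9904
θ=250°:   candidates: C₊=(2.0004,-0.0637) cross=18.259; C₋=(3.6315,-3.6950) cross=-18.259
θ=250°:   branch - wants cross < 0 → take C=(3.6315,-3.6950) (cross=-18.259)
θ=250°: ex = (C−B)/|BC| = (0.9999,0.0127); ey = (-0.0127,0.9999)
θ=250°: P = B + -1.08·ex + -2.66·ey = (-2.4141,-6.4323)
θ=308°: B = A + 4.00·(cos308°, sin308°) = (2.4626, -3.1520)
θ=308°: |BD| = 5.5248
θ=308°: circle(B,5.00) ∩ circle(D,5.00): a=2.7624, h=4.1676
θ=308°:   candidates: C₊=(2.3536,1.8468) cross=23.025; C₋=(7.1091,-4.9988) cross=-23.025
θ=308°:   branch - wants cross < 0 → take C=(7.1091,-4.9988) (cross=-23.025)
θ=308°: ex = (C−B)/|BC| = (0.9293,-0.3694); ey = (0.3694,0.9293)
θ=308°: P = B + -1.08·ex + -2.66·ey = (0.4765,-5.2251)

θ=105°: -3.80 3.11
θ=114°: -4.24 2.46
θ=250°: -2.41 -6.43
θ=308°: 0.48 -5.23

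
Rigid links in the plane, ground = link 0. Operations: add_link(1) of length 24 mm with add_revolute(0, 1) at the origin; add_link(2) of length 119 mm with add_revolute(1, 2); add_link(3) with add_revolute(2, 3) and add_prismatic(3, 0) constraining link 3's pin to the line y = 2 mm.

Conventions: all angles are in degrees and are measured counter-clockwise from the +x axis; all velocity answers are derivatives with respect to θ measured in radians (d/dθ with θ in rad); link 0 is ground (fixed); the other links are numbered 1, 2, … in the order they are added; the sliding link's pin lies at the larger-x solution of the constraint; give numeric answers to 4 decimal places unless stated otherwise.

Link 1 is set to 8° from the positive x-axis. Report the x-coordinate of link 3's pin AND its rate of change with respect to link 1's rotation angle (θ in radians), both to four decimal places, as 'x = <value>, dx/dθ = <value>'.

geometry: r = 24 mm, L = 119 mm, e = 2 mm
crank pin P = (r cos θ, r sin θ) = (23.766434, 3.340154)
h = r sin θ − e = 3.340154 − 2 = 1.340154
x = r cos θ + √(L² − h²) = 23.766434 + 118.992453 = 142.758887
dx/dθ = −r sin θ − h·r cos θ/√(L² − h²) (θ in radians; h = 1.340154) = -3.607824

x = 142.7589, dx/dθ = -3.6078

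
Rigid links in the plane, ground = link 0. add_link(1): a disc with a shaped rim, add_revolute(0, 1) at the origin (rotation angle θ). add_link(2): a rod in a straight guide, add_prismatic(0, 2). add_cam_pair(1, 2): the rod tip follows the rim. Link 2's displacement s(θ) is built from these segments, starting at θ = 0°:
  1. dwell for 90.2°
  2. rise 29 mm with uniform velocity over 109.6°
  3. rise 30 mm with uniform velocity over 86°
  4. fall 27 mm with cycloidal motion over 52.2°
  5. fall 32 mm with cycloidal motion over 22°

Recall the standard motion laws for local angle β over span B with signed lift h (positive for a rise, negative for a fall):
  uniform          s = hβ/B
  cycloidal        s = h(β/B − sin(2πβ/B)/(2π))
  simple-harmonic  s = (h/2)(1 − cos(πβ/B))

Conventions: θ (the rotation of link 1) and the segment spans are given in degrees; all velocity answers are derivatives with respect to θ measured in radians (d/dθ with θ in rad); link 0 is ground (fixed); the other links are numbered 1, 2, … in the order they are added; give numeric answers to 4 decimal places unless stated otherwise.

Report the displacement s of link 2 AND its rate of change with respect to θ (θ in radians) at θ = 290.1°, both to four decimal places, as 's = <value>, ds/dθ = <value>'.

segment 1 (0° to 90.2°, dwell): s unchanged at 0.0000
segment 2 (90.2° to 199.8°, uniform, h = 29) is passed completely: s = 0.0000 + (29) = 29.0000
segment 3 (199.8° to 285.8°, uniform, h = 30) is passed completely: s = 29.0000 + (30) = 59.0000
θ = 290.1° falls in segment 4 (285.8° to 338°, cycloidal, h = -27): β = 290.1 − 285.8 = 4.3°, B = 52.2°; Δs = -27·(0.0824 − sin(2π·0.0824)/(2π)) = -0.0980; s = 59.0000 − 0.0980 = 58.9020
velocity in seg [285.8°–338°] (cycloidal), θ in radians: β = 4.3° = 0.0750 rad, B = 52.2° = 0.9111 rad; ds/dθ = (h/B)(1 − cos(2πβ/B)) = ((-27)/0.9111)(1 − cos(2π·0.0824)) = -3.881723 mm/rad

s = 58.9020, ds/dθ = -3.8817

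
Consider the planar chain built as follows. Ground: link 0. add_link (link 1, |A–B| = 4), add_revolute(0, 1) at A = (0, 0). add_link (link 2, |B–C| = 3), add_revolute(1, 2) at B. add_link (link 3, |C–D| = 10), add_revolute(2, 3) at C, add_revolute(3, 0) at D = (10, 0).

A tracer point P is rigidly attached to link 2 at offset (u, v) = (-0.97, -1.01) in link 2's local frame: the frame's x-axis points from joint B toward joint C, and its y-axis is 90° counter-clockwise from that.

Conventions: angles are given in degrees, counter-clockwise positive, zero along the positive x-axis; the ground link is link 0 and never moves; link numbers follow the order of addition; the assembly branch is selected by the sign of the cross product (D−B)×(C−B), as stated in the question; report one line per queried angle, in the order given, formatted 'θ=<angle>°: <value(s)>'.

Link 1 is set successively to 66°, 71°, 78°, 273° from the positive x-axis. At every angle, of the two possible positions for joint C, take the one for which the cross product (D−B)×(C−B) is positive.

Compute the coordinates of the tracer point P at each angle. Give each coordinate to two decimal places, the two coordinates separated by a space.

A=(0,0), D=(10.00,0)
θ=66°: B = A + 4.00·(cos66°, sin66°) = (1.6269, 3.6542)
θ=66°: |BD| = 9.1357
θ=66°: circle(B,3.00) ∩ circle(D,10.00): a=-0.4126, h=2.9715
θ=66°:   candidates: C₊=(2.4373,6.5427) cross=27.147; C₋=(0.0602,1.0958) cross=-27.147
θ=66°:   branch + wants cross > 0 → take C=(2.4373,6.5427) (cross=27.147)
θ=66°: ex = (C−B)/|BC| = (0.2701,0.9628); ey = (-0.9628,0.2701)
θ=66°: P = B + -0.97·ex + -1.01·ey = (2.3374,2.4474)
θ=71°: B = A + 4.00·(cos71°, sin71°) = (1.3023, 3.7821)
θ=71°: |BD| = 9.4844
θ=71°: circle(B,3.00) ∩ circle(D,10.00): a=-0.0551, h=2.9995
θ=71°:   candidates: C₊=(2.4478,6.5547) cross=28.449; C₋=(0.0556,1.0534) cross=-28.449
θ=71°:   branch + wants cross > 0 → take C=(2.4478,6.5547) (cross=28.449)
θ=71°: ex = (C−B)/|BC| = (0.3819,0.9242); ey = (-0.9242,0.3819)
θ=71°: P = B + -0.97·ex + -1.01·ey = (1.8653,2.4999)
θ=78°: B = A + 4.00·(cos78°, sin78°) = (0.8316, 3.9126)
θ=78°: |BD| = 9.9683
θ=78°: circle(B,3.00) ∩ circle(D,10.00): a=0.4197, h=2.9705
θ=78°:   candidates: C₊=(2.3836,6.4800) cross=29.611; C₋=(0.0517,1.0157) cross=-29.611
θ=78°:   branch + wants cross > 0 → take C=(2.3836,6.4800) (cross=29.611)
θ=78°: ex = (C−B)/|BC| = (0.5173,0.8558); ey = (-0.8558,0.5173)
θ=78°: P = B + -0.97·ex + -1.01·ey = (1.1942,2.5600)
θ=273°: B = A + 4.00·(cos273°, sin273°) = (0.2093, -3.9945)
θ=273°: |BD| = 10.5742
θ=273°: circle(B,3.00) ∩ circle(D,10.00): a=0.9841, h=2.8340
θ=273°:   candidates: C₊=(0.0500,-0.9988) cross=29.967; C₋=(2.1911,-6.2467) cross=-29.967
θ=273°:   branch + wants cross > 0 → take C=(0.0500,-0.9988) (cross=29.967)
θ=273°: ex = (C−B)/|BC| = (-0.0531,0.9986); ey = (-0.9986,-0.0531)
θ=273°: P = B + -0.97·ex + -1.01·ey = (1.2694,-4.9095)

θ=66°: 2.34 2.45
θ=71°: 1.87 2.50
θ=78°: 1.19 2.56
θ=273°: 1.27 -4.91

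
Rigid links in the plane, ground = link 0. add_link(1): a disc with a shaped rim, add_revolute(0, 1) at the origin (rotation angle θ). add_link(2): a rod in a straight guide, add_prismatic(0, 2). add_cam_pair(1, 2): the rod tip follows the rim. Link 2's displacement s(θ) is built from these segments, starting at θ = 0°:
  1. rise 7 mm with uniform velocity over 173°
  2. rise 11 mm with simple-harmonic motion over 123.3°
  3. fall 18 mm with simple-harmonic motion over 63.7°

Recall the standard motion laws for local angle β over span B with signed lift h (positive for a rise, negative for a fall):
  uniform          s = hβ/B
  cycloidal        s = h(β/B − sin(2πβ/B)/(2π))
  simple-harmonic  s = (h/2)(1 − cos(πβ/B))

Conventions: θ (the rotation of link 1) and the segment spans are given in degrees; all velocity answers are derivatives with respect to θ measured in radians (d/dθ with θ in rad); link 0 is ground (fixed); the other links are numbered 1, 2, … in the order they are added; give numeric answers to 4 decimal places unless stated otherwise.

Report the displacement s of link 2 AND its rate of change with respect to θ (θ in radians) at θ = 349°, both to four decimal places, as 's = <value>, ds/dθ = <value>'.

segment 1 (0° to 173°, uniform, h = 7) is passed completely: s = 0.0000 + (7) = 7.0000
segment 2 (173° to 296.3°, simple-harmonic, h = 11) is passed completely: s = 7.0000 + (11) = 18.0000
θ = 349° falls in segment 3 (296.3° to 360°, simple-harmonic, h = -18): β = 349 − 296.3 = 52.7°, B = 63.7°; Δs = -18/2·(1 − cos(π·0.8273)) = -16.7078; s = 18.0000 − 16.7078 = 1.2922
velocity in seg [296.3°–360°] (simple-harmonic), θ in radians: β = 52.7° = 0.9198 rad, B = 63.7° = 1.1118 rad; ds/dθ = (πh/(2B)) sin(πβ/B) = (π·(-18)/(2·1.1118)) sin(π·0.8273) = -13.129942 mm/rad

s = 1.2922, ds/dθ = -13.1299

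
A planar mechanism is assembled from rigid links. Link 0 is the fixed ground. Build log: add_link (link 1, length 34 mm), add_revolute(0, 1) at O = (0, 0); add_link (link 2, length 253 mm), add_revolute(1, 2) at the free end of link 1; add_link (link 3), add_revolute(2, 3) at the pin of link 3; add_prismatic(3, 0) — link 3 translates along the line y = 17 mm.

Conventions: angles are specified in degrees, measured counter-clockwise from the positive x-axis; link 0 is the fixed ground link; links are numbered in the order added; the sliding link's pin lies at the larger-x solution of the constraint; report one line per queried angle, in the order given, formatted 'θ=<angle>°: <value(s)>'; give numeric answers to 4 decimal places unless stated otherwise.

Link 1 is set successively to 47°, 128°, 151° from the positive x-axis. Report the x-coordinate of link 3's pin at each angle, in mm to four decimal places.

geometry: r = 34 mm, L = 253 mm, e = 17 mm
θ=47°: crank pin P = (r cos θ, r sin θ) = (23.187944, 24.866026)
θ=47°: h = r sin θ − e = 24.866026 − 17 = 7.866026
θ=47°: x = r cos θ + √(L² − h²) = 23.187944 + 252.877689 = 276.065633
θ=128°: crank pin P = (r cos θ, r sin θ) = (-20.932490, 26.792366)
θ=128°: h = r sin θ − e = 26.792366 − 17 = 9.792366
θ=128°: x = r cos θ + √(L² − h²) = -20.932490 + 252.810422 = 231.877932
θ=151°: crank pin P = (r cos θ, r sin θ) = (-29.737070, 16.483527)
θ=151°: h = r sin θ − e = 16.483527 − 17 = -0.516473
θ=151°: x = r cos θ + √(L² − h²) = -29.737070 + 252.999473 = 223.262403

θ=47°: 276.0656
θ=128°: 231.8779
θ=151°: 223.2624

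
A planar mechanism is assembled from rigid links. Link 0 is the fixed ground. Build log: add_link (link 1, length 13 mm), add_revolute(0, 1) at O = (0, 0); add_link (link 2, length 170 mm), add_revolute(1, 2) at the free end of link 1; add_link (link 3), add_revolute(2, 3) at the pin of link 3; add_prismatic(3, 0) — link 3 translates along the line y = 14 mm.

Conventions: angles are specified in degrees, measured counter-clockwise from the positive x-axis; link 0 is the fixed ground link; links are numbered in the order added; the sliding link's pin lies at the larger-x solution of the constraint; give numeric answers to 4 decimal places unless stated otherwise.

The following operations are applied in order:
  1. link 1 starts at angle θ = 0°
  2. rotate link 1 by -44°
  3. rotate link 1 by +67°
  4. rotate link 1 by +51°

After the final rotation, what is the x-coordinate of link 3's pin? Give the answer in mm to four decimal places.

geometry: r = 13 mm, L = 170 mm, e = 14 mm; θ starts at 0°
rotate link 1 by -44°: θ ← 0° -44° = -44°
rotate link 1 by +67°: θ ← -44° +67° = 23°
rotate link 1 by +51°: θ ← 23° +51° = 74°
crank pin P = (r cos θ, r sin θ) = (3.583286, 12.496402)
h = r sin θ − e = 12.496402 − 14 = -1.503598
x = r cos θ + √(L² − h²) = 3.583286 + 169.993350 = 173.576636

173.5766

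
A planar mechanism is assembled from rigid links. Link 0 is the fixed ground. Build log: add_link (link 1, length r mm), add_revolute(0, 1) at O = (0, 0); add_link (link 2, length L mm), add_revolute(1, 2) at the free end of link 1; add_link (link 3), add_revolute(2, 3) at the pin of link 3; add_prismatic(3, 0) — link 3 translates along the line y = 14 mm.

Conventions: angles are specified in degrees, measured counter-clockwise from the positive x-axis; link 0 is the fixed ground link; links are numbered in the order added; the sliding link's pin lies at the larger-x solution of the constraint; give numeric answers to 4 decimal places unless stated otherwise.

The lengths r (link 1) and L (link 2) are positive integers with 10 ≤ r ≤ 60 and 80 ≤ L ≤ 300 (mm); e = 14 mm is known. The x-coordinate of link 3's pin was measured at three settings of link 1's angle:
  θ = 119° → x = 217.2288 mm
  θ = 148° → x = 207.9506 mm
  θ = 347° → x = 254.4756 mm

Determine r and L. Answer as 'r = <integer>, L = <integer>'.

constraint per measurement: (x − r cos θ)² + (r sin θ − e)² = L²
subtracting the θ₁ and θ₂ equations cancels the r² and L² terms:
r = (x₁² − x₂²) / (2[(x₁cos θ₁ + e sin θ₁) − (x₂cos θ₂ + e sin θ₂)]) = 26.0001 → r = 26
L² = (x₁ − r cos θ₁)² + (r sin θ₁ − e)² = 52899.9882 → L = 230.0000 → L = 230
check at θ₃=347°: x = 254.4756 (printed 254.4756) ✓

r = 26, L = 230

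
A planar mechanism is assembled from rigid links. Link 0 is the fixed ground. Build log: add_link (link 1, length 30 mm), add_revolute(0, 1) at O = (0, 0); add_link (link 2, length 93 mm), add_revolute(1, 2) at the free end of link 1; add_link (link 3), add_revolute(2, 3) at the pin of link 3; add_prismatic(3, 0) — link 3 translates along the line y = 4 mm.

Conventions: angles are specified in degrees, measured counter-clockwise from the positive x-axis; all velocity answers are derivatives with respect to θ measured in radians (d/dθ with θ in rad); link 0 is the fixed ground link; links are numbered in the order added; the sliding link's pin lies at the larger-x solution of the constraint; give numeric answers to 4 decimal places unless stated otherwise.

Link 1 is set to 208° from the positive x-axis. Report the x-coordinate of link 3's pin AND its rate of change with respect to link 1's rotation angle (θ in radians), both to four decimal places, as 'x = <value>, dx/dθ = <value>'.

geometry: r = 30 mm, L = 93 mm, e = 4 mm
crank pin P = (r cos θ, r sin θ) = (-26.488428, -14.084147)
h = r sin θ − e = -14.084147 − 4 = -18.084147
x = r cos θ + √(L² − h²) = -26.488428 + 91.224797 = 64.736369
dx/dθ = −r sin θ − h·r cos θ/√(L² − h²) (θ in radians; h = -18.084147) = 8.833156

x = 64.7364, dx/dθ = 8.8332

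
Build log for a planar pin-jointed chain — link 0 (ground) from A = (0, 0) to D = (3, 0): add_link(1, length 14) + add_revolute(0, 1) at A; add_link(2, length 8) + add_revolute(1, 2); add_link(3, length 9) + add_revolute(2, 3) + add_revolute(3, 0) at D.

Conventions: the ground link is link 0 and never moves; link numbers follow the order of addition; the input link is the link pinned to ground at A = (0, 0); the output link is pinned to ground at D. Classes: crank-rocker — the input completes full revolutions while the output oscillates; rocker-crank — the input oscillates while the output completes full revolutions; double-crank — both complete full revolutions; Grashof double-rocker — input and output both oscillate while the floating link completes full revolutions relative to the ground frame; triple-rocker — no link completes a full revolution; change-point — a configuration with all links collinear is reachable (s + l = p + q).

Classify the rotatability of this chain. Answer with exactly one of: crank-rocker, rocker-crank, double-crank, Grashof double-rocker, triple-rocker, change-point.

lengths: ground=3, input=14, coupler=8, output=9
sorted: s=3 (shortest), l=14 (longest), p+q=17
s + l = 17 vs p + q = 17
s + l = p + q → change-point (collinear configuration reachable)

change-point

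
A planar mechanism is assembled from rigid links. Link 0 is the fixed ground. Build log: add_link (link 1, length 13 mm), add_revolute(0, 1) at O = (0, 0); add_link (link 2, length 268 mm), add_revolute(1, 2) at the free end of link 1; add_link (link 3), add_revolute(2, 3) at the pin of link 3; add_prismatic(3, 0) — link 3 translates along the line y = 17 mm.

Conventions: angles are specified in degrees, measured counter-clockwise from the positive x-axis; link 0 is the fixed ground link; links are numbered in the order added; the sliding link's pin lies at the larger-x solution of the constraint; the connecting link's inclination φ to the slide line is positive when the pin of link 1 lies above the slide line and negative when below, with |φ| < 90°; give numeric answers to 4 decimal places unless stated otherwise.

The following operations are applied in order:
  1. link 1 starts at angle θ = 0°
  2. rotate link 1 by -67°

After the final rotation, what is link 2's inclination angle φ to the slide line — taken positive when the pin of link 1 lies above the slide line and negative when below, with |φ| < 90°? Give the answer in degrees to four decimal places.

geometry: r = 13 mm, L = 268 mm, e = 17 mm; θ starts at 0°
rotate link 1 by -67°: θ ← 0° -67° = -67°
h = r sin θ − e = -11.966563 − 17 = -28.966563
sin φ = h / L = -28.966563 / 268 = -0.10808419
φ = arcsin(-0.10808419) = -6.204889°

-6.2049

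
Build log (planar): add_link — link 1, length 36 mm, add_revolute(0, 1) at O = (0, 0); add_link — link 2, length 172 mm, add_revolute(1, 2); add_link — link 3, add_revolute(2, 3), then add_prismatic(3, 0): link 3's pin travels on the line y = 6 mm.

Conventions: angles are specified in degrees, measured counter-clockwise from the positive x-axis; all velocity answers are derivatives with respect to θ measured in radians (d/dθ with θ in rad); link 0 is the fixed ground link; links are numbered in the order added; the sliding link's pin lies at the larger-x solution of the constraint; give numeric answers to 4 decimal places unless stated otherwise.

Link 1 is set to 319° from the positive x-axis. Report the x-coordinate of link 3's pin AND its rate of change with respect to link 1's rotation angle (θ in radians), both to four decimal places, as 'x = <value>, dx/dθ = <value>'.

geometry: r = 36 mm, L = 172 mm, e = 6 mm
crank pin P = (r cos θ, r sin θ) = (27.169545, -23.618125)
h = r sin θ − e = -23.618125 − 6 = -29.618125
x = r cos θ + √(L² − h²) = 27.169545 + 169.430713 = 196.600258
dx/dθ = −r sin θ − h·r cos θ/√(L² − h²) (θ in radians; h = -29.618125) = 28.367624

x = 196.6003, dx/dθ = 28.3676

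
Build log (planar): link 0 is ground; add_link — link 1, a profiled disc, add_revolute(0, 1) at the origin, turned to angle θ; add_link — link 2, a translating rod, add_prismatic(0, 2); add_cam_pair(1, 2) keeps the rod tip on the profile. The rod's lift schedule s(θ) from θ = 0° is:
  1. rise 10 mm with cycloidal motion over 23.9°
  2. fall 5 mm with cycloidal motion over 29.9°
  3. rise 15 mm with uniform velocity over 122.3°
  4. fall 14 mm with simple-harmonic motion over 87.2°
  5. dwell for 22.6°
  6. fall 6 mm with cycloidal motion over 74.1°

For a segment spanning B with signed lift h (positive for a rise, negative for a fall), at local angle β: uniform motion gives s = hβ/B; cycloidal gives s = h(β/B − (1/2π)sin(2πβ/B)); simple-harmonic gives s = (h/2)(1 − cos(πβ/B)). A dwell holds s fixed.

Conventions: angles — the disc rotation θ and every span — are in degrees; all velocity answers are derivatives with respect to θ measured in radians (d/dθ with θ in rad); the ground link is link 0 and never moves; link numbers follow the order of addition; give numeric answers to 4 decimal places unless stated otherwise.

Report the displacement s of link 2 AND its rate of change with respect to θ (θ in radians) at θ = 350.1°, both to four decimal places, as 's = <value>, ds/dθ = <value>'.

seg 1 [0°–23.9°] cycloidal, h=10: full span → s += 10 → s = 10.0000
seg 2 [23.9°–53.8°] cycloidal, h=-5: full span → s += -5 → s = 5.0000
seg 3 [53.8°–176.1°] uniform, h=15: full span → s += 15 → s = 20.0000
seg 4 [176.1°–263.3°] simple-harmonic, h=-14: full span → s += -14 → s = 6.0000
seg 5 [263.3°–285.9°] dwell: s stays 6.0000
seg 6 [285.9°–360°] cycloidal, h=-6: θ=350.1° here. β=64.2, B=74.1. -6·(0.8664 − sin(2π·0.8664)/(2π)) = -5.9091 → s = 0.0909
velocity in seg [285.9°–360°] (cycloidal), θ in radians: β = 64.2° = 1.1205 rad, B = 74.1° = 1.2933 rad; ds/dθ = (h/B)(1 − cos(2πβ/B)) = ((-6)/1.2933)(1 − cos(2π·0.8664)) = -1.540865 mm/rad

s = 0.0909, ds/dθ = -1.5409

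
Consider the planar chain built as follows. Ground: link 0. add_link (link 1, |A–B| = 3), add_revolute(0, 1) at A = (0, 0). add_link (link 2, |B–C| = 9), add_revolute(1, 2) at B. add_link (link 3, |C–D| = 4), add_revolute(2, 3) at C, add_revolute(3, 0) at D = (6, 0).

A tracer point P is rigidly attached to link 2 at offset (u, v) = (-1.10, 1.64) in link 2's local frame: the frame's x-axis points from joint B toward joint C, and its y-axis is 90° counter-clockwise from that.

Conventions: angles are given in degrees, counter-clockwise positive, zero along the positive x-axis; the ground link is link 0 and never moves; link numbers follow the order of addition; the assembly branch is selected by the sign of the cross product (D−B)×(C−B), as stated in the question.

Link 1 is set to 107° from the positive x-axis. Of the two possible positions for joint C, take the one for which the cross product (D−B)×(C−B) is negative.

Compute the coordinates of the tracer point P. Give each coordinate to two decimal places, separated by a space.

A=(0,0), D=(6.00,0)
B = A + 3.00·(cos107°, sin107°) = (-0.8771, 2.8689)
|BD| = 7.4515
circle(B,9.00) ∩ circle(D,4.00): a=8.0873, h=3.9492
  candidates: C₊=(8.1072,3.4000) cross=29.427; C₋=(5.0663,-3.8895) cross=-29.427
  branch - wants cross < 0 → take C=(5.0663,-3.8895) (cross=-29.427)
ex = (C−B)/|BC| = (0.6604,-0.7509); ey = (0.7509,0.6604)
P = B + -1.10·ex + 1.64·ey = (-0.3720,4.7780)

-0.37 4.78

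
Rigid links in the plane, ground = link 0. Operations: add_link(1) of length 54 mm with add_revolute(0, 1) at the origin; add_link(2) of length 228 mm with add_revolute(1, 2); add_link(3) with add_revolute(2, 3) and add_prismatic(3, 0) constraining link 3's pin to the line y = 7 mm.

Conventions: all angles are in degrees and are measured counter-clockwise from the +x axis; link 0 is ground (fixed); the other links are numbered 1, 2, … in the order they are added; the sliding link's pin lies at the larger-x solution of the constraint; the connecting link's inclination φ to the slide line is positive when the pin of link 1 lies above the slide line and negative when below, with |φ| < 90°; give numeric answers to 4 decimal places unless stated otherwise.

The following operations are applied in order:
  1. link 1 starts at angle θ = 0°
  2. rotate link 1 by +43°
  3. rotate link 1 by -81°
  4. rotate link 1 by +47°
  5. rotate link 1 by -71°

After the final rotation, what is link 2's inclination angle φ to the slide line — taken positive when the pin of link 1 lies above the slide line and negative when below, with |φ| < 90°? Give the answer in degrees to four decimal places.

geometry: r = 54 mm, L = 228 mm, e = 7 mm; θ starts at 0°
rotate link 1 by +43°: θ ← 0° +43° = 43°
rotate link 1 by -81°: θ ← 43° -81° = -38°
rotate link 1 by +47°: θ ← -38° +47° = 9°
rotate link 1 by -71°: θ ← 9° -71° = -62°
h = r sin θ − e = -47.679170 − 7 = -54.679170
sin φ = h / L = -54.679170 / 228 = -0.23982092
φ = arcsin(-0.23982092) = -13.875971°

-13.8760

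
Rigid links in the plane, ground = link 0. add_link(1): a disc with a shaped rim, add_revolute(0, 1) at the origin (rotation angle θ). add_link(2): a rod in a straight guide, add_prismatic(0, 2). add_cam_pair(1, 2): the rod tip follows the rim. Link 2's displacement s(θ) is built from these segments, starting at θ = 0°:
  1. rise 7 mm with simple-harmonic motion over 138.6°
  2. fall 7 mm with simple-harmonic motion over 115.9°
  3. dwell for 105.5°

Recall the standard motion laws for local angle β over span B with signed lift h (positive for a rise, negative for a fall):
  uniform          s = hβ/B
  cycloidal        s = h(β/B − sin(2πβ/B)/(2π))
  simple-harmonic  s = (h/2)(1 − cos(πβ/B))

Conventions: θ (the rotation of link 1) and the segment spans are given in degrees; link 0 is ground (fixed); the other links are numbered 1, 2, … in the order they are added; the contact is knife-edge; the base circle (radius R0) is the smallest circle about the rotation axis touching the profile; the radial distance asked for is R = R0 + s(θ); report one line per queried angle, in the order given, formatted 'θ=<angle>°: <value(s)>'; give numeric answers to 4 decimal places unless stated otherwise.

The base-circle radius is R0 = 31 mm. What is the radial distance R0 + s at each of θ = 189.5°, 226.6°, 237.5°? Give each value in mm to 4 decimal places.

segment 1 (0° to 138.6°, simple-harmonic, h = 7) is passed completely: s = 0.0000 + (7) = 7.0000
θ = 189.5° falls in segment 2 (138.6° to 254.5°, simple-harmonic, h = -7): β = 189.5 − 138.6 = 50.9°, B = 115.9°; Δs = -7/2·(1 − cos(π·0.4392)) = -2.8352; s = 7.0000 − 2.8352 = 4.1648
θ = 226.6° falls in segment 2 (138.6° to 254.5°, simple-harmonic, h = -7): β = 226.6 − 138.6 = 88°, B = 115.9°; Δs = -7/2·(1 − cos(π·0.7593)) = -6.0459; s = 7.0000 − 6.0459 = 0.9541
θ = 237.5° falls in segment 2 (138.6° to 254.5°, simple-harmonic, h = -7): β = 237.5 − 138.6 = 98.9°, B = 115.9°; Δs = -7/2·(1 − cos(π·0.8533)) = -6.6349; s = 7.0000 − 6.6349 = 0.3651
θ=189.5°: R = R0 + s = 31 + 4.1648 = 35.1648
θ=226.6°: R = R0 + s = 31 + 0.9541 = 31.9541
θ=237.5°: R = R0 + s = 31 + 0.3651 = 31.3651

θ=189.5°: 35.1648
θ=226.6°: 31.9541
θ=237.5°: 31.3651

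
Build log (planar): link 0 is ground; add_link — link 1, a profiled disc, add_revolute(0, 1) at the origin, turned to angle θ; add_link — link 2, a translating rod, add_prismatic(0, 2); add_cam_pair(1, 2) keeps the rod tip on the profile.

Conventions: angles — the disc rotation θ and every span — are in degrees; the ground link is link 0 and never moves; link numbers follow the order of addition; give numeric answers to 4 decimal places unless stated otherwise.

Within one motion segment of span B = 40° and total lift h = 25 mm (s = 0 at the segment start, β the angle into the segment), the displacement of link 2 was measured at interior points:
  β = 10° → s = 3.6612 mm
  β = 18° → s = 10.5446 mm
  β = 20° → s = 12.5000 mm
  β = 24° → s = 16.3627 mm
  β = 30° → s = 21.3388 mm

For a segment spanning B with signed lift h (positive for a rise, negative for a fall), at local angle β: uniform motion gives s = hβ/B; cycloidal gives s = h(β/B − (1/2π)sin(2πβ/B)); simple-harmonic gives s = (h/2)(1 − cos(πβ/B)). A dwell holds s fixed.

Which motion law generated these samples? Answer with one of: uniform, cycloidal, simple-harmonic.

candidates at β/B = r: uniform s = h·r (linear in β); cycloidal s = h·(r − sin(2πr)/(2π)); simple-harmonic s = (h/2)(1 − cos(πr))
β=10°: printed 3.6612 | uniform 6.2500, cycloidal 2.2711, simple-harmonic 3.6612
β=18°: printed 10.5446 | uniform 11.2500, cycloidal 10.0205, simple-harmonic 10.5446
β=20°: printed 12.5000 | uniform 12.5000, cycloidal 12.5000, simple-harmonic 12.5000
β=24°: printed 16.3627 | uniform 15.0000, cycloidal 17.3387, simple-harmonic 16.3627
β=30°: printed 21.3388 | uniform 18.7500, cycloidal 22.7289, simple-harmonic 21.3388
only one law matches every sample → simple-harmonic

simple-harmonic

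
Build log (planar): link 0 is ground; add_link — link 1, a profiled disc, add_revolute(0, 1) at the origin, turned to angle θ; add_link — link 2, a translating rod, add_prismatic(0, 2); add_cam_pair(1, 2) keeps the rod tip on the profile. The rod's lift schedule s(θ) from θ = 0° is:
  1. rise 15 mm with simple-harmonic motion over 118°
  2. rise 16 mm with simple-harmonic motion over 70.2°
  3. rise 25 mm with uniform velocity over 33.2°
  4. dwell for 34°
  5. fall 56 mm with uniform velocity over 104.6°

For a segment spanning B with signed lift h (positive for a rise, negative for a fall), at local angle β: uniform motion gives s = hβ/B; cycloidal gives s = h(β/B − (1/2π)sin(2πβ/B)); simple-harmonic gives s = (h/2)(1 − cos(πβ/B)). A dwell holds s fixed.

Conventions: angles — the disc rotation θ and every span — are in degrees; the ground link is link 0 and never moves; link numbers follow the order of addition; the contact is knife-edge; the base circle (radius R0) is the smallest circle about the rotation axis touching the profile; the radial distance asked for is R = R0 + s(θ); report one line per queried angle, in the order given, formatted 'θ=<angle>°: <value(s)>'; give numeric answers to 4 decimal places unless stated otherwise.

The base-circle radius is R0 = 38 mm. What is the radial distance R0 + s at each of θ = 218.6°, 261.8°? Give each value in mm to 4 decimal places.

seg 1 [0°–118°] simple-harmonic, h=15: full span → s += 15 → s = 15.0000
seg 2 [118°–188.2°] simple-harmonic, h=16: full span → s += 16 → s = 31.0000
seg 3 [188.2°–221.4°] uniform, h=25: θ=218.6° here. β=30.4, B=33.2. 25·30.4/33.2 = 22.8916 → s = 53.8916
seg 3 [188.2°–221.4°] uniform, h=25: full span → s += 25 → s = 56.0000
seg 4 [221.4°–255.4°] dwell: s stays 56.0000
seg 5 [255.4°–360°] uniform, h=-56: θ=261.8° here. β=6.4, B=104.6. -56·6.4/104.6 = -3.4264 → s = 52.5736
θ=218.6°: R = R0 + s = 38 + 53.8916 = 91.8916
θ=261.8°: R = R0 + s = 38 + 52.5736 = 90.5736

θ=218.6°: 91.8916
θ=261.8°: 90.5736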